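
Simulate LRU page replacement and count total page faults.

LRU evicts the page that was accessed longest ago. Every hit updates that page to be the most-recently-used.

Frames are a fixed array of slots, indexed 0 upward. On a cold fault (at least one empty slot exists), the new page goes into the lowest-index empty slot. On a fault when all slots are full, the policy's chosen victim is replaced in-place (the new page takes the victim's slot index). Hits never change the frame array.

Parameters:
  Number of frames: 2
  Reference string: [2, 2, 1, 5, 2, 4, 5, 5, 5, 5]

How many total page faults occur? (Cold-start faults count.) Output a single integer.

Answer: 6

Derivation:
Step 0: ref 2 → FAULT, frames=[2,-]
Step 1: ref 2 → HIT, frames=[2,-]
Step 2: ref 1 → FAULT, frames=[2,1]
Step 3: ref 5 → FAULT (evict 2), frames=[5,1]
Step 4: ref 2 → FAULT (evict 1), frames=[5,2]
Step 5: ref 4 → FAULT (evict 5), frames=[4,2]
Step 6: ref 5 → FAULT (evict 2), frames=[4,5]
Step 7: ref 5 → HIT, frames=[4,5]
Step 8: ref 5 → HIT, frames=[4,5]
Step 9: ref 5 → HIT, frames=[4,5]
Total faults: 6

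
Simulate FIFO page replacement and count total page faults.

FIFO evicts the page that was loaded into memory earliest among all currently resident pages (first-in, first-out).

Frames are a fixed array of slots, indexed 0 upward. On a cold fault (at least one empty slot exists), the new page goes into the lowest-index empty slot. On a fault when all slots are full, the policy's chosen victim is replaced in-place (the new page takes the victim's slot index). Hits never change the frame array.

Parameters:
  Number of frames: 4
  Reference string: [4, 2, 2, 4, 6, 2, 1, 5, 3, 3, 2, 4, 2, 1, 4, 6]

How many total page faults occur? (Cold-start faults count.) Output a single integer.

Answer: 10

Derivation:
Step 0: ref 4 → FAULT, frames=[4,-,-,-]
Step 1: ref 2 → FAULT, frames=[4,2,-,-]
Step 2: ref 2 → HIT, frames=[4,2,-,-]
Step 3: ref 4 → HIT, frames=[4,2,-,-]
Step 4: ref 6 → FAULT, frames=[4,2,6,-]
Step 5: ref 2 → HIT, frames=[4,2,6,-]
Step 6: ref 1 → FAULT, frames=[4,2,6,1]
Step 7: ref 5 → FAULT (evict 4), frames=[5,2,6,1]
Step 8: ref 3 → FAULT (evict 2), frames=[5,3,6,1]
Step 9: ref 3 → HIT, frames=[5,3,6,1]
Step 10: ref 2 → FAULT (evict 6), frames=[5,3,2,1]
Step 11: ref 4 → FAULT (evict 1), frames=[5,3,2,4]
Step 12: ref 2 → HIT, frames=[5,3,2,4]
Step 13: ref 1 → FAULT (evict 5), frames=[1,3,2,4]
Step 14: ref 4 → HIT, frames=[1,3,2,4]
Step 15: ref 6 → FAULT (evict 3), frames=[1,6,2,4]
Total faults: 10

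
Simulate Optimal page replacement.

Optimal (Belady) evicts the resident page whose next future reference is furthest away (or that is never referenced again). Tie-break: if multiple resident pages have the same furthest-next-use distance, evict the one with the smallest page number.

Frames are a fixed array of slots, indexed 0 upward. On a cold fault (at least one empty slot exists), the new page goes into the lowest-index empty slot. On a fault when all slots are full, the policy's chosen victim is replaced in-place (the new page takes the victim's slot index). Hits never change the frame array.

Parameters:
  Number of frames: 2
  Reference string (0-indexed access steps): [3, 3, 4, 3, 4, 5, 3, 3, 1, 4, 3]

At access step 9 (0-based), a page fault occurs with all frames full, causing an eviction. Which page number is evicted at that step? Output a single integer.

Step 0: ref 3 -> FAULT, frames=[3,-]
Step 1: ref 3 -> HIT, frames=[3,-]
Step 2: ref 4 -> FAULT, frames=[3,4]
Step 3: ref 3 -> HIT, frames=[3,4]
Step 4: ref 4 -> HIT, frames=[3,4]
Step 5: ref 5 -> FAULT, evict 4, frames=[3,5]
Step 6: ref 3 -> HIT, frames=[3,5]
Step 7: ref 3 -> HIT, frames=[3,5]
Step 8: ref 1 -> FAULT, evict 5, frames=[3,1]
Step 9: ref 4 -> FAULT, evict 1, frames=[3,4]
At step 9: evicted page 1

Answer: 1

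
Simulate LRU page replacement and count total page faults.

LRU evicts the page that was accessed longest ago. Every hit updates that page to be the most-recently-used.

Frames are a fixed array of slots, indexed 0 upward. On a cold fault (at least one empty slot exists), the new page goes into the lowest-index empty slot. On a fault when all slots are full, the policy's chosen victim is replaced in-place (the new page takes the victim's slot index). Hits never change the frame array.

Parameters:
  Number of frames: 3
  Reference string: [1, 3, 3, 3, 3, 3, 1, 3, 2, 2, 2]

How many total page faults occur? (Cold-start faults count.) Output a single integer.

Answer: 3

Derivation:
Step 0: ref 1 → FAULT, frames=[1,-,-]
Step 1: ref 3 → FAULT, frames=[1,3,-]
Step 2: ref 3 → HIT, frames=[1,3,-]
Step 3: ref 3 → HIT, frames=[1,3,-]
Step 4: ref 3 → HIT, frames=[1,3,-]
Step 5: ref 3 → HIT, frames=[1,3,-]
Step 6: ref 1 → HIT, frames=[1,3,-]
Step 7: ref 3 → HIT, frames=[1,3,-]
Step 8: ref 2 → FAULT, frames=[1,3,2]
Step 9: ref 2 → HIT, frames=[1,3,2]
Step 10: ref 2 → HIT, frames=[1,3,2]
Total faults: 3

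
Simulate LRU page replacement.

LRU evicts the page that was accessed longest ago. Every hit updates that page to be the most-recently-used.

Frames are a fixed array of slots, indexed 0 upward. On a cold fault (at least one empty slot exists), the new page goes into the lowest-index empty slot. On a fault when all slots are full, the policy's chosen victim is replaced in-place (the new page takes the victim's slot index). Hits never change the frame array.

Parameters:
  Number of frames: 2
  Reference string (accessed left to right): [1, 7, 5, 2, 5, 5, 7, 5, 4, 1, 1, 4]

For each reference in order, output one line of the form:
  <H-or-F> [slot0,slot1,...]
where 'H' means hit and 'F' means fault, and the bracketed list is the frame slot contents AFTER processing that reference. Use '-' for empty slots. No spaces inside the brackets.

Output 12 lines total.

F [1,-]
F [1,7]
F [5,7]
F [5,2]
H [5,2]
H [5,2]
F [5,7]
H [5,7]
F [5,4]
F [1,4]
H [1,4]
H [1,4]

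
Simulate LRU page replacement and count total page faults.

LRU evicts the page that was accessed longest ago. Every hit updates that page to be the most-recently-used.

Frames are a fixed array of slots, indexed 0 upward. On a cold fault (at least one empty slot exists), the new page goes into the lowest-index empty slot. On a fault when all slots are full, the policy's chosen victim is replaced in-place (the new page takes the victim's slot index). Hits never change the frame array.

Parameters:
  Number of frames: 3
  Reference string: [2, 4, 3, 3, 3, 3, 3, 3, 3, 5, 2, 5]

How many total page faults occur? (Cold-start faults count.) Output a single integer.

Step 0: ref 2 → FAULT, frames=[2,-,-]
Step 1: ref 4 → FAULT, frames=[2,4,-]
Step 2: ref 3 → FAULT, frames=[2,4,3]
Step 3: ref 3 → HIT, frames=[2,4,3]
Step 4: ref 3 → HIT, frames=[2,4,3]
Step 5: ref 3 → HIT, frames=[2,4,3]
Step 6: ref 3 → HIT, frames=[2,4,3]
Step 7: ref 3 → HIT, frames=[2,4,3]
Step 8: ref 3 → HIT, frames=[2,4,3]
Step 9: ref 5 → FAULT (evict 2), frames=[5,4,3]
Step 10: ref 2 → FAULT (evict 4), frames=[5,2,3]
Step 11: ref 5 → HIT, frames=[5,2,3]
Total faults: 5

Answer: 5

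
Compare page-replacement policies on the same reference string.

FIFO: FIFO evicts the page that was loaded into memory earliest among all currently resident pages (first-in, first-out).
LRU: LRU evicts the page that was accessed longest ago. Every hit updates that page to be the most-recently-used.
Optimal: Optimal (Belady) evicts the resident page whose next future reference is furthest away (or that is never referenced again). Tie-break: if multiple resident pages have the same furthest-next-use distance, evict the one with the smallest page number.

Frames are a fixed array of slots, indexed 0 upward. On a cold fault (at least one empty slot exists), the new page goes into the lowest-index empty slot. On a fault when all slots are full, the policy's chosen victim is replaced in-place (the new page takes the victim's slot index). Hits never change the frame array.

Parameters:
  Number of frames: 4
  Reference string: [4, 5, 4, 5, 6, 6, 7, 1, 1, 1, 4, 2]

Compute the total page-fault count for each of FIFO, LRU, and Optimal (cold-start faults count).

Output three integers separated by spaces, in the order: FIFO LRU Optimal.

--- FIFO ---
  step 0: ref 4 -> FAULT, frames=[4,-,-,-] (faults so far: 1)
  step 1: ref 5 -> FAULT, frames=[4,5,-,-] (faults so far: 2)
  step 2: ref 4 -> HIT, frames=[4,5,-,-] (faults so far: 2)
  step 3: ref 5 -> HIT, frames=[4,5,-,-] (faults so far: 2)
  step 4: ref 6 -> FAULT, frames=[4,5,6,-] (faults so far: 3)
  step 5: ref 6 -> HIT, frames=[4,5,6,-] (faults so far: 3)
  step 6: ref 7 -> FAULT, frames=[4,5,6,7] (faults so far: 4)
  step 7: ref 1 -> FAULT, evict 4, frames=[1,5,6,7] (faults so far: 5)
  step 8: ref 1 -> HIT, frames=[1,5,6,7] (faults so far: 5)
  step 9: ref 1 -> HIT, frames=[1,5,6,7] (faults so far: 5)
  step 10: ref 4 -> FAULT, evict 5, frames=[1,4,6,7] (faults so far: 6)
  step 11: ref 2 -> FAULT, evict 6, frames=[1,4,2,7] (faults so far: 7)
  FIFO total faults: 7
--- LRU ---
  step 0: ref 4 -> FAULT, frames=[4,-,-,-] (faults so far: 1)
  step 1: ref 5 -> FAULT, frames=[4,5,-,-] (faults so far: 2)
  step 2: ref 4 -> HIT, frames=[4,5,-,-] (faults so far: 2)
  step 3: ref 5 -> HIT, frames=[4,5,-,-] (faults so far: 2)
  step 4: ref 6 -> FAULT, frames=[4,5,6,-] (faults so far: 3)
  step 5: ref 6 -> HIT, frames=[4,5,6,-] (faults so far: 3)
  step 6: ref 7 -> FAULT, frames=[4,5,6,7] (faults so far: 4)
  step 7: ref 1 -> FAULT, evict 4, frames=[1,5,6,7] (faults so far: 5)
  step 8: ref 1 -> HIT, frames=[1,5,6,7] (faults so far: 5)
  step 9: ref 1 -> HIT, frames=[1,5,6,7] (faults so far: 5)
  step 10: ref 4 -> FAULT, evict 5, frames=[1,4,6,7] (faults so far: 6)
  step 11: ref 2 -> FAULT, evict 6, frames=[1,4,2,7] (faults so far: 7)
  LRU total faults: 7
--- Optimal ---
  step 0: ref 4 -> FAULT, frames=[4,-,-,-] (faults so far: 1)
  step 1: ref 5 -> FAULT, frames=[4,5,-,-] (faults so far: 2)
  step 2: ref 4 -> HIT, frames=[4,5,-,-] (faults so far: 2)
  step 3: ref 5 -> HIT, frames=[4,5,-,-] (faults so far: 2)
  step 4: ref 6 -> FAULT, frames=[4,5,6,-] (faults so far: 3)
  step 5: ref 6 -> HIT, frames=[4,5,6,-] (faults so far: 3)
  step 6: ref 7 -> FAULT, frames=[4,5,6,7] (faults so far: 4)
  step 7: ref 1 -> FAULT, evict 5, frames=[4,1,6,7] (faults so far: 5)
  step 8: ref 1 -> HIT, frames=[4,1,6,7] (faults so far: 5)
  step 9: ref 1 -> HIT, frames=[4,1,6,7] (faults so far: 5)
  step 10: ref 4 -> HIT, frames=[4,1,6,7] (faults so far: 5)
  step 11: ref 2 -> FAULT, evict 1, frames=[4,2,6,7] (faults so far: 6)
  Optimal total faults: 6

Answer: 7 7 6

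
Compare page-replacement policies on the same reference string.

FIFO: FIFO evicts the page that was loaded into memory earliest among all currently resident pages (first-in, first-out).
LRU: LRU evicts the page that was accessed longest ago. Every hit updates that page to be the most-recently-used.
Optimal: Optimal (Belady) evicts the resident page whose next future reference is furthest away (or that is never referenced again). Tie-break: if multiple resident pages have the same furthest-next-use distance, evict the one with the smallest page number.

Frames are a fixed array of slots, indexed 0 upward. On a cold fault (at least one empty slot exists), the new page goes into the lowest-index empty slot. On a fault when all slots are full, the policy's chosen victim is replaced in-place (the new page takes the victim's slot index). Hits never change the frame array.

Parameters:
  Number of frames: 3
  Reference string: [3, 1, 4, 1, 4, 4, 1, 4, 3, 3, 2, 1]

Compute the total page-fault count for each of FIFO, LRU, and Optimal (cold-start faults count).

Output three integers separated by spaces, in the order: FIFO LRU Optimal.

--- FIFO ---
  step 0: ref 3 -> FAULT, frames=[3,-,-] (faults so far: 1)
  step 1: ref 1 -> FAULT, frames=[3,1,-] (faults so far: 2)
  step 2: ref 4 -> FAULT, frames=[3,1,4] (faults so far: 3)
  step 3: ref 1 -> HIT, frames=[3,1,4] (faults so far: 3)
  step 4: ref 4 -> HIT, frames=[3,1,4] (faults so far: 3)
  step 5: ref 4 -> HIT, frames=[3,1,4] (faults so far: 3)
  step 6: ref 1 -> HIT, frames=[3,1,4] (faults so far: 3)
  step 7: ref 4 -> HIT, frames=[3,1,4] (faults so far: 3)
  step 8: ref 3 -> HIT, frames=[3,1,4] (faults so far: 3)
  step 9: ref 3 -> HIT, frames=[3,1,4] (faults so far: 3)
  step 10: ref 2 -> FAULT, evict 3, frames=[2,1,4] (faults so far: 4)
  step 11: ref 1 -> HIT, frames=[2,1,4] (faults so far: 4)
  FIFO total faults: 4
--- LRU ---
  step 0: ref 3 -> FAULT, frames=[3,-,-] (faults so far: 1)
  step 1: ref 1 -> FAULT, frames=[3,1,-] (faults so far: 2)
  step 2: ref 4 -> FAULT, frames=[3,1,4] (faults so far: 3)
  step 3: ref 1 -> HIT, frames=[3,1,4] (faults so far: 3)
  step 4: ref 4 -> HIT, frames=[3,1,4] (faults so far: 3)
  step 5: ref 4 -> HIT, frames=[3,1,4] (faults so far: 3)
  step 6: ref 1 -> HIT, frames=[3,1,4] (faults so far: 3)
  step 7: ref 4 -> HIT, frames=[3,1,4] (faults so far: 3)
  step 8: ref 3 -> HIT, frames=[3,1,4] (faults so far: 3)
  step 9: ref 3 -> HIT, frames=[3,1,4] (faults so far: 3)
  step 10: ref 2 -> FAULT, evict 1, frames=[3,2,4] (faults so far: 4)
  step 11: ref 1 -> FAULT, evict 4, frames=[3,2,1] (faults so far: 5)
  LRU total faults: 5
--- Optimal ---
  step 0: ref 3 -> FAULT, frames=[3,-,-] (faults so far: 1)
  step 1: ref 1 -> FAULT, frames=[3,1,-] (faults so far: 2)
  step 2: ref 4 -> FAULT, frames=[3,1,4] (faults so far: 3)
  step 3: ref 1 -> HIT, frames=[3,1,4] (faults so far: 3)
  step 4: ref 4 -> HIT, frames=[3,1,4] (faults so far: 3)
  step 5: ref 4 -> HIT, frames=[3,1,4] (faults so far: 3)
  step 6: ref 1 -> HIT, frames=[3,1,4] (faults so far: 3)
  step 7: ref 4 -> HIT, frames=[3,1,4] (faults so far: 3)
  step 8: ref 3 -> HIT, frames=[3,1,4] (faults so far: 3)
  step 9: ref 3 -> HIT, frames=[3,1,4] (faults so far: 3)
  step 10: ref 2 -> FAULT, evict 3, frames=[2,1,4] (faults so far: 4)
  step 11: ref 1 -> HIT, frames=[2,1,4] (faults so far: 4)
  Optimal total faults: 4

Answer: 4 5 4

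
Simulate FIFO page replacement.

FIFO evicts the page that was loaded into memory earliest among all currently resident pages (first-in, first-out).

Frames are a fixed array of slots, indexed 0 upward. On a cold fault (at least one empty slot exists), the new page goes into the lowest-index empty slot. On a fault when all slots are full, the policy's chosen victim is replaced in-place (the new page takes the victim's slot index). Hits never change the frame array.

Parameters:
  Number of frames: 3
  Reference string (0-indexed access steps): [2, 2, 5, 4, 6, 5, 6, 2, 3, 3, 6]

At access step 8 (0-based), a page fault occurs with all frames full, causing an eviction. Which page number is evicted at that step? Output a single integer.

Step 0: ref 2 -> FAULT, frames=[2,-,-]
Step 1: ref 2 -> HIT, frames=[2,-,-]
Step 2: ref 5 -> FAULT, frames=[2,5,-]
Step 3: ref 4 -> FAULT, frames=[2,5,4]
Step 4: ref 6 -> FAULT, evict 2, frames=[6,5,4]
Step 5: ref 5 -> HIT, frames=[6,5,4]
Step 6: ref 6 -> HIT, frames=[6,5,4]
Step 7: ref 2 -> FAULT, evict 5, frames=[6,2,4]
Step 8: ref 3 -> FAULT, evict 4, frames=[6,2,3]
At step 8: evicted page 4

Answer: 4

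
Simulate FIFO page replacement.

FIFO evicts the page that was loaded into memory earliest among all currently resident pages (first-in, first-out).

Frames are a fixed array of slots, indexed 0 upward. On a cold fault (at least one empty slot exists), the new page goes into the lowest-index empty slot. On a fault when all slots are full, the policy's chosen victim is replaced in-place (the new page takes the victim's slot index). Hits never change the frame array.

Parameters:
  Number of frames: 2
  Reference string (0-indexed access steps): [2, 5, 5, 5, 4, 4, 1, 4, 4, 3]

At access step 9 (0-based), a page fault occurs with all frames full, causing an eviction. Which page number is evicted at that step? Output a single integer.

Answer: 4

Derivation:
Step 0: ref 2 -> FAULT, frames=[2,-]
Step 1: ref 5 -> FAULT, frames=[2,5]
Step 2: ref 5 -> HIT, frames=[2,5]
Step 3: ref 5 -> HIT, frames=[2,5]
Step 4: ref 4 -> FAULT, evict 2, frames=[4,5]
Step 5: ref 4 -> HIT, frames=[4,5]
Step 6: ref 1 -> FAULT, evict 5, frames=[4,1]
Step 7: ref 4 -> HIT, frames=[4,1]
Step 8: ref 4 -> HIT, frames=[4,1]
Step 9: ref 3 -> FAULT, evict 4, frames=[3,1]
At step 9: evicted page 4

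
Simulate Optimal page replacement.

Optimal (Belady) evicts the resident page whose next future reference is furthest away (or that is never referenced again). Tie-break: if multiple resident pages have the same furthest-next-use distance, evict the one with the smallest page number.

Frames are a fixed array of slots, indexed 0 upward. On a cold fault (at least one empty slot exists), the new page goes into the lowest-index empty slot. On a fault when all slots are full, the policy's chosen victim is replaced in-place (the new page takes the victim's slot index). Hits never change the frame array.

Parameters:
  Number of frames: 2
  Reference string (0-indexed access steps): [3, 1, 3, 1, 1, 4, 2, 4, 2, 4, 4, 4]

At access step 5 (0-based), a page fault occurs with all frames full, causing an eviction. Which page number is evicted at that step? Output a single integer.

Answer: 1

Derivation:
Step 0: ref 3 -> FAULT, frames=[3,-]
Step 1: ref 1 -> FAULT, frames=[3,1]
Step 2: ref 3 -> HIT, frames=[3,1]
Step 3: ref 1 -> HIT, frames=[3,1]
Step 4: ref 1 -> HIT, frames=[3,1]
Step 5: ref 4 -> FAULT, evict 1, frames=[3,4]
At step 5: evicted page 1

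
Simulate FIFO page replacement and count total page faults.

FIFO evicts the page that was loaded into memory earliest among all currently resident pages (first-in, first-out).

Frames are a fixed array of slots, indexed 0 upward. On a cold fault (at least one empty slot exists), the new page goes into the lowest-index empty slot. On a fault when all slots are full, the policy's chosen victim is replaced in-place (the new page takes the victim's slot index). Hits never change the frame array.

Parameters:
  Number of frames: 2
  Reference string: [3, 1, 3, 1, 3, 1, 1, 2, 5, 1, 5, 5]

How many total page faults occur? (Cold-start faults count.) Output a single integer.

Step 0: ref 3 → FAULT, frames=[3,-]
Step 1: ref 1 → FAULT, frames=[3,1]
Step 2: ref 3 → HIT, frames=[3,1]
Step 3: ref 1 → HIT, frames=[3,1]
Step 4: ref 3 → HIT, frames=[3,1]
Step 5: ref 1 → HIT, frames=[3,1]
Step 6: ref 1 → HIT, frames=[3,1]
Step 7: ref 2 → FAULT (evict 3), frames=[2,1]
Step 8: ref 5 → FAULT (evict 1), frames=[2,5]
Step 9: ref 1 → FAULT (evict 2), frames=[1,5]
Step 10: ref 5 → HIT, frames=[1,5]
Step 11: ref 5 → HIT, frames=[1,5]
Total faults: 5

Answer: 5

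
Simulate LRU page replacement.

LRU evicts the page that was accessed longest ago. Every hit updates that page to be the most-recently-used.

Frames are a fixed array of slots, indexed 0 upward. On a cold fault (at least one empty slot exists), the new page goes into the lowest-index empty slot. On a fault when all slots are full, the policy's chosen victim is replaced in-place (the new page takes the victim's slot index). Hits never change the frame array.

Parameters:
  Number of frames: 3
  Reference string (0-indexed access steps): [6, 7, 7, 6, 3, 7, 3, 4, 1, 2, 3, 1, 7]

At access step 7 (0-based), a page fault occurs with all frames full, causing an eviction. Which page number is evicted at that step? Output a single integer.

Step 0: ref 6 -> FAULT, frames=[6,-,-]
Step 1: ref 7 -> FAULT, frames=[6,7,-]
Step 2: ref 7 -> HIT, frames=[6,7,-]
Step 3: ref 6 -> HIT, frames=[6,7,-]
Step 4: ref 3 -> FAULT, frames=[6,7,3]
Step 5: ref 7 -> HIT, frames=[6,7,3]
Step 6: ref 3 -> HIT, frames=[6,7,3]
Step 7: ref 4 -> FAULT, evict 6, frames=[4,7,3]
At step 7: evicted page 6

Answer: 6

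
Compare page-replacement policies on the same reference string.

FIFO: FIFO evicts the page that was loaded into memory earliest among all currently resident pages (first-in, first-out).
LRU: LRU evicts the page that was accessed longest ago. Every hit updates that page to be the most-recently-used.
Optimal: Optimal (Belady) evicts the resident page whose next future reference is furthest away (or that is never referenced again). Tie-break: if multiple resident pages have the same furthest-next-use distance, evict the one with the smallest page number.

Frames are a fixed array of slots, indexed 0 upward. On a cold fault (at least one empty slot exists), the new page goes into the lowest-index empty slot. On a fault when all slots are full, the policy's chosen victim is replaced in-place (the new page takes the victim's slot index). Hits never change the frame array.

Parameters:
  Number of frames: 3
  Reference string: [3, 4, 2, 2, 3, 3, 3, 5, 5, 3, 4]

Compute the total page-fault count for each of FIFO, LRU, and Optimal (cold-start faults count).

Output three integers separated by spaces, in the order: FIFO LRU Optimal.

Answer: 6 5 4

Derivation:
--- FIFO ---
  step 0: ref 3 -> FAULT, frames=[3,-,-] (faults so far: 1)
  step 1: ref 4 -> FAULT, frames=[3,4,-] (faults so far: 2)
  step 2: ref 2 -> FAULT, frames=[3,4,2] (faults so far: 3)
  step 3: ref 2 -> HIT, frames=[3,4,2] (faults so far: 3)
  step 4: ref 3 -> HIT, frames=[3,4,2] (faults so far: 3)
  step 5: ref 3 -> HIT, frames=[3,4,2] (faults so far: 3)
  step 6: ref 3 -> HIT, frames=[3,4,2] (faults so far: 3)
  step 7: ref 5 -> FAULT, evict 3, frames=[5,4,2] (faults so far: 4)
  step 8: ref 5 -> HIT, frames=[5,4,2] (faults so far: 4)
  step 9: ref 3 -> FAULT, evict 4, frames=[5,3,2] (faults so far: 5)
  step 10: ref 4 -> FAULT, evict 2, frames=[5,3,4] (faults so far: 6)
  FIFO total faults: 6
--- LRU ---
  step 0: ref 3 -> FAULT, frames=[3,-,-] (faults so far: 1)
  step 1: ref 4 -> FAULT, frames=[3,4,-] (faults so far: 2)
  step 2: ref 2 -> FAULT, frames=[3,4,2] (faults so far: 3)
  step 3: ref 2 -> HIT, frames=[3,4,2] (faults so far: 3)
  step 4: ref 3 -> HIT, frames=[3,4,2] (faults so far: 3)
  step 5: ref 3 -> HIT, frames=[3,4,2] (faults so far: 3)
  step 6: ref 3 -> HIT, frames=[3,4,2] (faults so far: 3)
  step 7: ref 5 -> FAULT, evict 4, frames=[3,5,2] (faults so far: 4)
  step 8: ref 5 -> HIT, frames=[3,5,2] (faults so far: 4)
  step 9: ref 3 -> HIT, frames=[3,5,2] (faults so far: 4)
  step 10: ref 4 -> FAULT, evict 2, frames=[3,5,4] (faults so far: 5)
  LRU total faults: 5
--- Optimal ---
  step 0: ref 3 -> FAULT, frames=[3,-,-] (faults so far: 1)
  step 1: ref 4 -> FAULT, frames=[3,4,-] (faults so far: 2)
  step 2: ref 2 -> FAULT, frames=[3,4,2] (faults so far: 3)
  step 3: ref 2 -> HIT, frames=[3,4,2] (faults so far: 3)
  step 4: ref 3 -> HIT, frames=[3,4,2] (faults so far: 3)
  step 5: ref 3 -> HIT, frames=[3,4,2] (faults so far: 3)
  step 6: ref 3 -> HIT, frames=[3,4,2] (faults so far: 3)
  step 7: ref 5 -> FAULT, evict 2, frames=[3,4,5] (faults so far: 4)
  step 8: ref 5 -> HIT, frames=[3,4,5] (faults so far: 4)
  step 9: ref 3 -> HIT, frames=[3,4,5] (faults so far: 4)
  step 10: ref 4 -> HIT, frames=[3,4,5] (faults so far: 4)
  Optimal total faults: 4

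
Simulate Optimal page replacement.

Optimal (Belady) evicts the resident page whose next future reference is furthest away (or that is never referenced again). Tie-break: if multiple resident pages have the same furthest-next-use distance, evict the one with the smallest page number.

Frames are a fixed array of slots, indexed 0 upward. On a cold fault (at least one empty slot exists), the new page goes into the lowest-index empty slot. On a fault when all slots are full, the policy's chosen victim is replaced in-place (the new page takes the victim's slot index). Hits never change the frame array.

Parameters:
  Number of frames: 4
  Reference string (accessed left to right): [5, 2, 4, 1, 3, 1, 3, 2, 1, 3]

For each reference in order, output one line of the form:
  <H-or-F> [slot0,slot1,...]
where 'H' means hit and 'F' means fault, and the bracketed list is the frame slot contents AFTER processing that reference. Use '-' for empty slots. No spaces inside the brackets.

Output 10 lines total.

F [5,-,-,-]
F [5,2,-,-]
F [5,2,4,-]
F [5,2,4,1]
F [5,2,3,1]
H [5,2,3,1]
H [5,2,3,1]
H [5,2,3,1]
H [5,2,3,1]
H [5,2,3,1]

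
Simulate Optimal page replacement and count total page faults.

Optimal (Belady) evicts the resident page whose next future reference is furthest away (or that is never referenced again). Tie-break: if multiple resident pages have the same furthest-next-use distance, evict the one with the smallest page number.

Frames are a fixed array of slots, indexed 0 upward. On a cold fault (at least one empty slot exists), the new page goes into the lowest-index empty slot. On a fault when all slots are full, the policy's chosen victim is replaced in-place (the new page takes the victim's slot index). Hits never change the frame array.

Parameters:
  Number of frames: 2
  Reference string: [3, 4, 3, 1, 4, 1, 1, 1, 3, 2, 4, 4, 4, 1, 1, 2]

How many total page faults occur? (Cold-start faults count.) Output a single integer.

Answer: 6

Derivation:
Step 0: ref 3 → FAULT, frames=[3,-]
Step 1: ref 4 → FAULT, frames=[3,4]
Step 2: ref 3 → HIT, frames=[3,4]
Step 3: ref 1 → FAULT (evict 3), frames=[1,4]
Step 4: ref 4 → HIT, frames=[1,4]
Step 5: ref 1 → HIT, frames=[1,4]
Step 6: ref 1 → HIT, frames=[1,4]
Step 7: ref 1 → HIT, frames=[1,4]
Step 8: ref 3 → FAULT (evict 1), frames=[3,4]
Step 9: ref 2 → FAULT (evict 3), frames=[2,4]
Step 10: ref 4 → HIT, frames=[2,4]
Step 11: ref 4 → HIT, frames=[2,4]
Step 12: ref 4 → HIT, frames=[2,4]
Step 13: ref 1 → FAULT (evict 4), frames=[2,1]
Step 14: ref 1 → HIT, frames=[2,1]
Step 15: ref 2 → HIT, frames=[2,1]
Total faults: 6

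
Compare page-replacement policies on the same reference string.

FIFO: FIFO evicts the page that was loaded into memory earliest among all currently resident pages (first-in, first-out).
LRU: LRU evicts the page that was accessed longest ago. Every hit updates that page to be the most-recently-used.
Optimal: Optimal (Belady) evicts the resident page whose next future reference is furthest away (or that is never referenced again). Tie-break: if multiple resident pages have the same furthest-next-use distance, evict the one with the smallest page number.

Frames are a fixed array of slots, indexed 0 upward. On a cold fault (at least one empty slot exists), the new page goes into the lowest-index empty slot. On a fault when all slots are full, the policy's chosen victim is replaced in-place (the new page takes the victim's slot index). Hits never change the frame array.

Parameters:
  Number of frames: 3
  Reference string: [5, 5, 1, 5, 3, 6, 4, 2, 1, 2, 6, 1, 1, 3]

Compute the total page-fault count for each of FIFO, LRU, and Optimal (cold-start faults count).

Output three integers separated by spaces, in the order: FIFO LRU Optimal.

--- FIFO ---
  step 0: ref 5 -> FAULT, frames=[5,-,-] (faults so far: 1)
  step 1: ref 5 -> HIT, frames=[5,-,-] (faults so far: 1)
  step 2: ref 1 -> FAULT, frames=[5,1,-] (faults so far: 2)
  step 3: ref 5 -> HIT, frames=[5,1,-] (faults so far: 2)
  step 4: ref 3 -> FAULT, frames=[5,1,3] (faults so far: 3)
  step 5: ref 6 -> FAULT, evict 5, frames=[6,1,3] (faults so far: 4)
  step 6: ref 4 -> FAULT, evict 1, frames=[6,4,3] (faults so far: 5)
  step 7: ref 2 -> FAULT, evict 3, frames=[6,4,2] (faults so far: 6)
  step 8: ref 1 -> FAULT, evict 6, frames=[1,4,2] (faults so far: 7)
  step 9: ref 2 -> HIT, frames=[1,4,2] (faults so far: 7)
  step 10: ref 6 -> FAULT, evict 4, frames=[1,6,2] (faults so far: 8)
  step 11: ref 1 -> HIT, frames=[1,6,2] (faults so far: 8)
  step 12: ref 1 -> HIT, frames=[1,6,2] (faults so far: 8)
  step 13: ref 3 -> FAULT, evict 2, frames=[1,6,3] (faults so far: 9)
  FIFO total faults: 9
--- LRU ---
  step 0: ref 5 -> FAULT, frames=[5,-,-] (faults so far: 1)
  step 1: ref 5 -> HIT, frames=[5,-,-] (faults so far: 1)
  step 2: ref 1 -> FAULT, frames=[5,1,-] (faults so far: 2)
  step 3: ref 5 -> HIT, frames=[5,1,-] (faults so far: 2)
  step 4: ref 3 -> FAULT, frames=[5,1,3] (faults so far: 3)
  step 5: ref 6 -> FAULT, evict 1, frames=[5,6,3] (faults so far: 4)
  step 6: ref 4 -> FAULT, evict 5, frames=[4,6,3] (faults so far: 5)
  step 7: ref 2 -> FAULT, evict 3, frames=[4,6,2] (faults so far: 6)
  step 8: ref 1 -> FAULT, evict 6, frames=[4,1,2] (faults so far: 7)
  step 9: ref 2 -> HIT, frames=[4,1,2] (faults so far: 7)
  step 10: ref 6 -> FAULT, evict 4, frames=[6,1,2] (faults so far: 8)
  step 11: ref 1 -> HIT, frames=[6,1,2] (faults so far: 8)
  step 12: ref 1 -> HIT, frames=[6,1,2] (faults so far: 8)
  step 13: ref 3 -> FAULT, evict 2, frames=[6,1,3] (faults so far: 9)
  LRU total faults: 9
--- Optimal ---
  step 0: ref 5 -> FAULT, frames=[5,-,-] (faults so far: 1)
  step 1: ref 5 -> HIT, frames=[5,-,-] (faults so far: 1)
  step 2: ref 1 -> FAULT, frames=[5,1,-] (faults so far: 2)
  step 3: ref 5 -> HIT, frames=[5,1,-] (faults so far: 2)
  step 4: ref 3 -> FAULT, frames=[5,1,3] (faults so far: 3)
  step 5: ref 6 -> FAULT, evict 5, frames=[6,1,3] (faults so far: 4)
  step 6: ref 4 -> FAULT, evict 3, frames=[6,1,4] (faults so far: 5)
  step 7: ref 2 -> FAULT, evict 4, frames=[6,1,2] (faults so far: 6)
  step 8: ref 1 -> HIT, frames=[6,1,2] (faults so far: 6)
  step 9: ref 2 -> HIT, frames=[6,1,2] (faults so far: 6)
  step 10: ref 6 -> HIT, frames=[6,1,2] (faults so far: 6)
  step 11: ref 1 -> HIT, frames=[6,1,2] (faults so far: 6)
  step 12: ref 1 -> HIT, frames=[6,1,2] (faults so far: 6)
  step 13: ref 3 -> FAULT, evict 1, frames=[6,3,2] (faults so far: 7)
  Optimal total faults: 7

Answer: 9 9 7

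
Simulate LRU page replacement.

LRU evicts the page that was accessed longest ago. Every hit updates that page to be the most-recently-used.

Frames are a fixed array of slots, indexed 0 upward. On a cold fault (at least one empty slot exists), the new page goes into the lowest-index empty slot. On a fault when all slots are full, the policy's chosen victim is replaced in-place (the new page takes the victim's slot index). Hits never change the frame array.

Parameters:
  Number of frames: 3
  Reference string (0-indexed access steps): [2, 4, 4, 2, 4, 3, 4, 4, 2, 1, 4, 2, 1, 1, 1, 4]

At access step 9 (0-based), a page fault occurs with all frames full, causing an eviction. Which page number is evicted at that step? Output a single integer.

Step 0: ref 2 -> FAULT, frames=[2,-,-]
Step 1: ref 4 -> FAULT, frames=[2,4,-]
Step 2: ref 4 -> HIT, frames=[2,4,-]
Step 3: ref 2 -> HIT, frames=[2,4,-]
Step 4: ref 4 -> HIT, frames=[2,4,-]
Step 5: ref 3 -> FAULT, frames=[2,4,3]
Step 6: ref 4 -> HIT, frames=[2,4,3]
Step 7: ref 4 -> HIT, frames=[2,4,3]
Step 8: ref 2 -> HIT, frames=[2,4,3]
Step 9: ref 1 -> FAULT, evict 3, frames=[2,4,1]
At step 9: evicted page 3

Answer: 3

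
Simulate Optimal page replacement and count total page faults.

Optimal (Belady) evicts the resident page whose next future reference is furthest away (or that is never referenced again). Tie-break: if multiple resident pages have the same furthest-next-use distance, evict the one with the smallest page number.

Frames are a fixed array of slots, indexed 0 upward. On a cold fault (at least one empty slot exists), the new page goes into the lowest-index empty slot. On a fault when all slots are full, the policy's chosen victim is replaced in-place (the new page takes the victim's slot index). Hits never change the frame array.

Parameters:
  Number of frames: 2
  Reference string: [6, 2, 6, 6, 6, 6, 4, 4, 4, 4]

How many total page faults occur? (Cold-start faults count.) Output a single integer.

Answer: 3

Derivation:
Step 0: ref 6 → FAULT, frames=[6,-]
Step 1: ref 2 → FAULT, frames=[6,2]
Step 2: ref 6 → HIT, frames=[6,2]
Step 3: ref 6 → HIT, frames=[6,2]
Step 4: ref 6 → HIT, frames=[6,2]
Step 5: ref 6 → HIT, frames=[6,2]
Step 6: ref 4 → FAULT (evict 2), frames=[6,4]
Step 7: ref 4 → HIT, frames=[6,4]
Step 8: ref 4 → HIT, frames=[6,4]
Step 9: ref 4 → HIT, frames=[6,4]
Total faults: 3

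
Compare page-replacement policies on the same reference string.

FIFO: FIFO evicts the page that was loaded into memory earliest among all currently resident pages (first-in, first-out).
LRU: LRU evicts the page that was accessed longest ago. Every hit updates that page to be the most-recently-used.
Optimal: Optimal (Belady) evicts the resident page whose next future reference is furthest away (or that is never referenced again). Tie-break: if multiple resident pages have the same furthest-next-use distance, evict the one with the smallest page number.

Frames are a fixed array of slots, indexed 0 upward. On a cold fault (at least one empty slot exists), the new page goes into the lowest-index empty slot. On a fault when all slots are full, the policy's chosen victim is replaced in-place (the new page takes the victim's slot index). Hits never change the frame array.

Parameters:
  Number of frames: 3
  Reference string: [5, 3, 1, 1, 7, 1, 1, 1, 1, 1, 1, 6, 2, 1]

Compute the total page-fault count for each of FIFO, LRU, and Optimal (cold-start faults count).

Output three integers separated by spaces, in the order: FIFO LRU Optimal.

--- FIFO ---
  step 0: ref 5 -> FAULT, frames=[5,-,-] (faults so far: 1)
  step 1: ref 3 -> FAULT, frames=[5,3,-] (faults so far: 2)
  step 2: ref 1 -> FAULT, frames=[5,3,1] (faults so far: 3)
  step 3: ref 1 -> HIT, frames=[5,3,1] (faults so far: 3)
  step 4: ref 7 -> FAULT, evict 5, frames=[7,3,1] (faults so far: 4)
  step 5: ref 1 -> HIT, frames=[7,3,1] (faults so far: 4)
  step 6: ref 1 -> HIT, frames=[7,3,1] (faults so far: 4)
  step 7: ref 1 -> HIT, frames=[7,3,1] (faults so far: 4)
  step 8: ref 1 -> HIT, frames=[7,3,1] (faults so far: 4)
  step 9: ref 1 -> HIT, frames=[7,3,1] (faults so far: 4)
  step 10: ref 1 -> HIT, frames=[7,3,1] (faults so far: 4)
  step 11: ref 6 -> FAULT, evict 3, frames=[7,6,1] (faults so far: 5)
  step 12: ref 2 -> FAULT, evict 1, frames=[7,6,2] (faults so far: 6)
  step 13: ref 1 -> FAULT, evict 7, frames=[1,6,2] (faults so far: 7)
  FIFO total faults: 7
--- LRU ---
  step 0: ref 5 -> FAULT, frames=[5,-,-] (faults so far: 1)
  step 1: ref 3 -> FAULT, frames=[5,3,-] (faults so far: 2)
  step 2: ref 1 -> FAULT, frames=[5,3,1] (faults so far: 3)
  step 3: ref 1 -> HIT, frames=[5,3,1] (faults so far: 3)
  step 4: ref 7 -> FAULT, evict 5, frames=[7,3,1] (faults so far: 4)
  step 5: ref 1 -> HIT, frames=[7,3,1] (faults so far: 4)
  step 6: ref 1 -> HIT, frames=[7,3,1] (faults so far: 4)
  step 7: ref 1 -> HIT, frames=[7,3,1] (faults so far: 4)
  step 8: ref 1 -> HIT, frames=[7,3,1] (faults so far: 4)
  step 9: ref 1 -> HIT, frames=[7,3,1] (faults so far: 4)
  step 10: ref 1 -> HIT, frames=[7,3,1] (faults so far: 4)
  step 11: ref 6 -> FAULT, evict 3, frames=[7,6,1] (faults so far: 5)
  step 12: ref 2 -> FAULT, evict 7, frames=[2,6,1] (faults so far: 6)
  step 13: ref 1 -> HIT, frames=[2,6,1] (faults so far: 6)
  LRU total faults: 6
--- Optimal ---
  step 0: ref 5 -> FAULT, frames=[5,-,-] (faults so far: 1)
  step 1: ref 3 -> FAULT, frames=[5,3,-] (faults so far: 2)
  step 2: ref 1 -> FAULT, frames=[5,3,1] (faults so far: 3)
  step 3: ref 1 -> HIT, frames=[5,3,1] (faults so far: 3)
  step 4: ref 7 -> FAULT, evict 3, frames=[5,7,1] (faults so far: 4)
  step 5: ref 1 -> HIT, frames=[5,7,1] (faults so far: 4)
  step 6: ref 1 -> HIT, frames=[5,7,1] (faults so far: 4)
  step 7: ref 1 -> HIT, frames=[5,7,1] (faults so far: 4)
  step 8: ref 1 -> HIT, frames=[5,7,1] (faults so far: 4)
  step 9: ref 1 -> HIT, frames=[5,7,1] (faults so far: 4)
  step 10: ref 1 -> HIT, frames=[5,7,1] (faults so far: 4)
  step 11: ref 6 -> FAULT, evict 5, frames=[6,7,1] (faults so far: 5)
  step 12: ref 2 -> FAULT, evict 6, frames=[2,7,1] (faults so far: 6)
  step 13: ref 1 -> HIT, frames=[2,7,1] (faults so far: 6)
  Optimal total faults: 6

Answer: 7 6 6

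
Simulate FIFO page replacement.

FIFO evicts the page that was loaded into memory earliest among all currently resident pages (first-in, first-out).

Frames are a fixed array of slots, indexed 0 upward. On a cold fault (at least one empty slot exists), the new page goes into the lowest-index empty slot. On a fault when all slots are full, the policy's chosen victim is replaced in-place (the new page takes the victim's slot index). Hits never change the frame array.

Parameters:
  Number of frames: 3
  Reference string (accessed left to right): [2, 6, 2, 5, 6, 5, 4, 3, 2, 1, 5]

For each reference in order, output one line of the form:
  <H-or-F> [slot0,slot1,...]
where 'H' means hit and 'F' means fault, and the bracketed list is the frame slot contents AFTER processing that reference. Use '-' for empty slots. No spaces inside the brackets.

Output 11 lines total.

F [2,-,-]
F [2,6,-]
H [2,6,-]
F [2,6,5]
H [2,6,5]
H [2,6,5]
F [4,6,5]
F [4,3,5]
F [4,3,2]
F [1,3,2]
F [1,5,2]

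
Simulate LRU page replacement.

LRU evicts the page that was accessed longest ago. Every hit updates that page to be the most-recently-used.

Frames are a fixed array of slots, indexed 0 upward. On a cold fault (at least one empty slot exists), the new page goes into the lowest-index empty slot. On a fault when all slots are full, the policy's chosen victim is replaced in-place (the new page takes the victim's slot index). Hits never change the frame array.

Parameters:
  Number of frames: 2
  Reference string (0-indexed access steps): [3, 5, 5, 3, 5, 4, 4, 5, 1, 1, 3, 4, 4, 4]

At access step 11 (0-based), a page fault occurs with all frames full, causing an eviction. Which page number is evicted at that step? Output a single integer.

Answer: 1

Derivation:
Step 0: ref 3 -> FAULT, frames=[3,-]
Step 1: ref 5 -> FAULT, frames=[3,5]
Step 2: ref 5 -> HIT, frames=[3,5]
Step 3: ref 3 -> HIT, frames=[3,5]
Step 4: ref 5 -> HIT, frames=[3,5]
Step 5: ref 4 -> FAULT, evict 3, frames=[4,5]
Step 6: ref 4 -> HIT, frames=[4,5]
Step 7: ref 5 -> HIT, frames=[4,5]
Step 8: ref 1 -> FAULT, evict 4, frames=[1,5]
Step 9: ref 1 -> HIT, frames=[1,5]
Step 10: ref 3 -> FAULT, evict 5, frames=[1,3]
Step 11: ref 4 -> FAULT, evict 1, frames=[4,3]
At step 11: evicted page 1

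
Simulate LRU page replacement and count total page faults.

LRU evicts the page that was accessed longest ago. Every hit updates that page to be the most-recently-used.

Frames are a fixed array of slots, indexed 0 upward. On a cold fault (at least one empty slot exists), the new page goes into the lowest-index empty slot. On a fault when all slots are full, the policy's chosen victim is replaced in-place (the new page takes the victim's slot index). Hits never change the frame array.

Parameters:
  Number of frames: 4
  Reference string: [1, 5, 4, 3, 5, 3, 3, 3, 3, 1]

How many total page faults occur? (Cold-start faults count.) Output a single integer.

Answer: 4

Derivation:
Step 0: ref 1 → FAULT, frames=[1,-,-,-]
Step 1: ref 5 → FAULT, frames=[1,5,-,-]
Step 2: ref 4 → FAULT, frames=[1,5,4,-]
Step 3: ref 3 → FAULT, frames=[1,5,4,3]
Step 4: ref 5 → HIT, frames=[1,5,4,3]
Step 5: ref 3 → HIT, frames=[1,5,4,3]
Step 6: ref 3 → HIT, frames=[1,5,4,3]
Step 7: ref 3 → HIT, frames=[1,5,4,3]
Step 8: ref 3 → HIT, frames=[1,5,4,3]
Step 9: ref 1 → HIT, frames=[1,5,4,3]
Total faults: 4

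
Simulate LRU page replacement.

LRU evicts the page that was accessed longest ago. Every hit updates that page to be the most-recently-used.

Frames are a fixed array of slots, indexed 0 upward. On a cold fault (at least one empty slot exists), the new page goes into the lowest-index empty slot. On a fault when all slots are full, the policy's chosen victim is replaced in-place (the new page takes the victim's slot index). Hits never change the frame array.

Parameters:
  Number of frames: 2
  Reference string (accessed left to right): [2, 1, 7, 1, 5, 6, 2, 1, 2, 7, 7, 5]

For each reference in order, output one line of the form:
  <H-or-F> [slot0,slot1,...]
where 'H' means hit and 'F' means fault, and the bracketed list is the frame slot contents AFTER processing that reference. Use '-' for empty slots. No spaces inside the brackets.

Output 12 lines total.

F [2,-]
F [2,1]
F [7,1]
H [7,1]
F [5,1]
F [5,6]
F [2,6]
F [2,1]
H [2,1]
F [2,7]
H [2,7]
F [5,7]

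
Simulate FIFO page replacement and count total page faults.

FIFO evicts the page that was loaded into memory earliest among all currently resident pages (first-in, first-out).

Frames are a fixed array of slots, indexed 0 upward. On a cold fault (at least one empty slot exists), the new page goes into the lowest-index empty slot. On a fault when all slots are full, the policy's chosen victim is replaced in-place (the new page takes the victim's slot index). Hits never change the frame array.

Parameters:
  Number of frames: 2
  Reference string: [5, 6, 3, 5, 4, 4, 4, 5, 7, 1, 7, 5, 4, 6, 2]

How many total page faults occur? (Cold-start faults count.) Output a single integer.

Answer: 11

Derivation:
Step 0: ref 5 → FAULT, frames=[5,-]
Step 1: ref 6 → FAULT, frames=[5,6]
Step 2: ref 3 → FAULT (evict 5), frames=[3,6]
Step 3: ref 5 → FAULT (evict 6), frames=[3,5]
Step 4: ref 4 → FAULT (evict 3), frames=[4,5]
Step 5: ref 4 → HIT, frames=[4,5]
Step 6: ref 4 → HIT, frames=[4,5]
Step 7: ref 5 → HIT, frames=[4,5]
Step 8: ref 7 → FAULT (evict 5), frames=[4,7]
Step 9: ref 1 → FAULT (evict 4), frames=[1,7]
Step 10: ref 7 → HIT, frames=[1,7]
Step 11: ref 5 → FAULT (evict 7), frames=[1,5]
Step 12: ref 4 → FAULT (evict 1), frames=[4,5]
Step 13: ref 6 → FAULT (evict 5), frames=[4,6]
Step 14: ref 2 → FAULT (evict 4), frames=[2,6]
Total faults: 11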